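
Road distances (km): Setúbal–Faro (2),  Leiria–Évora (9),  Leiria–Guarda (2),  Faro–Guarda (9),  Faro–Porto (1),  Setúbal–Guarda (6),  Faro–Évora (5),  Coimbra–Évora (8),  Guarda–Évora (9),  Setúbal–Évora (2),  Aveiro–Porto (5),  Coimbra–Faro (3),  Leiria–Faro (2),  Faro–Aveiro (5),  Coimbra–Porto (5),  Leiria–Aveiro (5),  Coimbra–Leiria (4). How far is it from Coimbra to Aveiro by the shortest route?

8

Comparing a few candidate routes:
Coimbra → Porto → Faro → Aveiro: 5 + 1 + 5 = 11
Coimbra → Faro → Leiria → Aveiro: 3 + 2 + 5 = 10
Coimbra → Leiria → Aveiro: 4 + 5 = 9
Coimbra → Porto → Aveiro: 5 + 5 = 10
Coimbra → Faro → Aveiro: 3 + 5 = 8
Coimbra → Faro → Porto → Aveiro: 3 + 1 + 5 = 9
Shortest: 8 km.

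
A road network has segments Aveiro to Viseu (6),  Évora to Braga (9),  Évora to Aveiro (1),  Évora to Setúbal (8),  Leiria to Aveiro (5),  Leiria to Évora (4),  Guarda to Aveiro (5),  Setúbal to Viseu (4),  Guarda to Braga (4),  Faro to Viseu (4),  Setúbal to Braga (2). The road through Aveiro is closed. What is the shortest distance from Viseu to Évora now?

Candidate routes:
Viseu → Setúbal → Braga → Évora: 4 + 2 + 9 = 15
Viseu → Setúbal → Évora: 4 + 8 = 12
Shortest: 12 mi.

12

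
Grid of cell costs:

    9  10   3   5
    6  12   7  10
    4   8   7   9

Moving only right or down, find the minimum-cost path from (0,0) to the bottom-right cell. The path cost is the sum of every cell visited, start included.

43

Cheapest: (0,0) (1,0) (2,0) (2,1) (2,2) (2,3)
  9 + 6 + 4 + 8 + 7 + 9 = 43
For comparison, the top-then-right route costs 46.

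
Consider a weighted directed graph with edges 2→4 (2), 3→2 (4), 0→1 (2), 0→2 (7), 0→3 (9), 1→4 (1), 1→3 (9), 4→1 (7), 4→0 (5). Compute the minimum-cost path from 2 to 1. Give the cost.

Paths from 2 to 1:
2 -> 4 -> 1: 2 + 7 = 9
2 -> 4 -> 0 -> 1: 2 + 5 + 2 = 9
The minimum is 9.

9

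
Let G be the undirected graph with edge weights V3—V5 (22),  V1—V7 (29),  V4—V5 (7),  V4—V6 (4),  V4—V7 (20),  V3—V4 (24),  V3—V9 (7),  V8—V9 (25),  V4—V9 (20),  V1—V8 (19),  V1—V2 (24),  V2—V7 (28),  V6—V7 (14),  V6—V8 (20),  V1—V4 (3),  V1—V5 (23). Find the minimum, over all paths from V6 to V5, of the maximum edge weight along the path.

A few of the V6→V5 routes:
V6-V7-V4-V5: max(14, 20, 7) = 20
V6-V4-V5: max(4, 7) = 7
V6-V8-V1-V4-V5: max(20, 19, 3, 7) = 20
Best route has worst link 7.

7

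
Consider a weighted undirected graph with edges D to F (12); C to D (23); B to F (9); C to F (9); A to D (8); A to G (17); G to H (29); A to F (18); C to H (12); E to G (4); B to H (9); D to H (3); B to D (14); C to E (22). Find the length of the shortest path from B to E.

40

Some routes from B to E:
B-D-A-G-E: 14 + 8 + 17 + 4 = 43
B-H-D-A-G-E: 9 + 3 + 8 + 17 + 4 = 41
B-F-C-E: 9 + 9 + 22 = 40
B-H-G-E: 9 + 29 + 4 = 42
B-H-C-E: 9 + 12 + 22 = 43
The minimum is 40.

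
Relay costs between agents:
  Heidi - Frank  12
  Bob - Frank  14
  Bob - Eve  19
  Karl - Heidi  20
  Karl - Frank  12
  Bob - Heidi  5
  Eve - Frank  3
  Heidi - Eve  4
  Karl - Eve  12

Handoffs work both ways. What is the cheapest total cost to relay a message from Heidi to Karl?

16

A few of the Heidi→Karl routes:
Heidi → Eve → Frank → Karl: 4 + 3 + 12 = 19
Heidi → Eve → Karl: 4 + 12 = 16
Heidi → Frank → Karl: 12 + 12 = 24
Heidi → Karl: 20
Shortest: 16.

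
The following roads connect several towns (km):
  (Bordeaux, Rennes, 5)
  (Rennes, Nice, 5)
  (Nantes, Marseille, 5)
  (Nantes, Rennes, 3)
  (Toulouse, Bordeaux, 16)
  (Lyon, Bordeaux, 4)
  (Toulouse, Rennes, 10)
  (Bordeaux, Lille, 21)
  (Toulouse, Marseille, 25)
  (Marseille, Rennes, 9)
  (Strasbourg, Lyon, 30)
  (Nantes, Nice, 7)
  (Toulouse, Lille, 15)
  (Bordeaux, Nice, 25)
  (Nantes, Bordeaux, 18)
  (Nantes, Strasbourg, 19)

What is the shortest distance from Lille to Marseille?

Some routes from Lille to Marseille:
Lille -> Toulouse -> Rennes -> Nantes -> Marseille: 15 + 10 + 3 + 5 = 33
Lille -> Bordeaux -> Rennes -> Nantes -> Marseille: 21 + 5 + 3 + 5 = 34
Lille -> Toulouse -> Marseille: 15 + 25 = 40
Lille -> Toulouse -> Rennes -> Marseille: 15 + 10 + 9 = 34
Lille -> Bordeaux -> Rennes -> Marseille: 21 + 5 + 9 = 35
Shortest: 33 km.

33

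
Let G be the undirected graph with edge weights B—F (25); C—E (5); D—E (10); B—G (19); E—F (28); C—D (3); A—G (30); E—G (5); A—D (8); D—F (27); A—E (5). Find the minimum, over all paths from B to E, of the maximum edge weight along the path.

A few of the B→E routes:
B-F-D-A-E: max(25, 27, 8, 5) = 27
B-F-D-C-E: max(25, 27, 3, 5) = 27
B-G-E: max(19, 5) = 19
B-F-D-E: max(25, 27, 10) = 27
Smallest bottleneck: 19.

19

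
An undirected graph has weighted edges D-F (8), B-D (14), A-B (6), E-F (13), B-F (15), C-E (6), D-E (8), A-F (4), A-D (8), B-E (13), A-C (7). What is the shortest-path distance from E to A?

Comparing a few candidate routes:
E→D→A: 8 + 8 = 16
E→C→A: 6 + 7 = 13
E→F→A: 13 + 4 = 17
The minimum is 13.

13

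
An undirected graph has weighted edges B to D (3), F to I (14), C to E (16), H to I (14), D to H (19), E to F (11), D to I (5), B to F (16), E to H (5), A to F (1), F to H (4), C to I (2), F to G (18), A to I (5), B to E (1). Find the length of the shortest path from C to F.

8

A few of the C→F routes:
C → I → H → F: 2 + 14 + 4 = 20
C → I → A → F: 2 + 5 + 1 = 8
C → I → D → B → E → H → F: 2 + 5 + 3 + 1 + 5 + 4 = 20
C → I → F: 2 + 14 = 16
Shortest: 8.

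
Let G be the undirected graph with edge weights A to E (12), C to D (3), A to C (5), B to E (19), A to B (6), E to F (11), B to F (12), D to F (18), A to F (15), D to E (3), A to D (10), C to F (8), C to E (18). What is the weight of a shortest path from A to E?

Comparing a few candidate routes:
A - C - E: 5 + 18 = 23
A - E: 12
A - C - D - E: 5 + 3 + 3 = 11
A - D - E: 10 + 3 = 13
Shortest: 11.

11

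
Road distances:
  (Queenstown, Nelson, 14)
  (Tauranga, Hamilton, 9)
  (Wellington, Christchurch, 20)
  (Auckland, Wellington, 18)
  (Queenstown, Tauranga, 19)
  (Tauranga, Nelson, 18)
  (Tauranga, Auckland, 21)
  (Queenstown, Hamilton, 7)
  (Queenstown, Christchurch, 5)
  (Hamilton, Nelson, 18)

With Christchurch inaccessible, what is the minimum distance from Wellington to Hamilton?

Candidate routes:
Wellington -> Auckland -> Tauranga -> Nelson -> Queenstown -> Hamilton: 18 + 21 + 18 + 14 + 7 = 78
Wellington -> Auckland -> Tauranga -> Nelson -> Hamilton: 18 + 21 + 18 + 18 = 75
Wellington -> Auckland -> Tauranga -> Queenstown -> Nelson -> Hamilton: 18 + 21 + 19 + 14 + 18 = 90
Wellington -> Auckland -> Tauranga -> Hamilton: 18 + 21 + 9 = 48
Wellington -> Auckland -> Tauranga -> Queenstown -> Hamilton: 18 + 21 + 19 + 7 = 65
Shortest: 48.

48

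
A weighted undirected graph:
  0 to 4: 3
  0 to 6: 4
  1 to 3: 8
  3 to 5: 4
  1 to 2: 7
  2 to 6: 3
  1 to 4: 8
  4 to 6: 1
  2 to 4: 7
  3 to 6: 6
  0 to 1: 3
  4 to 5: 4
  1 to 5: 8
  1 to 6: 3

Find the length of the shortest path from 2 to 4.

4

A few of the 2→4 routes:
2-4: 7
2-6-4: 3 + 1 = 4
2-6-0-4: 3 + 4 + 3 = 10
Shortest: 4.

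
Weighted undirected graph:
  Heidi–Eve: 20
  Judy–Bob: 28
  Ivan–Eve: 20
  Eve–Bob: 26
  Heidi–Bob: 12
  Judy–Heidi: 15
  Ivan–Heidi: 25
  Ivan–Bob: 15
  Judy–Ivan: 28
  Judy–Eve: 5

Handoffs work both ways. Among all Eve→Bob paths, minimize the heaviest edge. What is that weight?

15

Some routes from Eve to Bob:
Eve -> Heidi -> Bob: max(20, 12) = 20
Eve -> Judy -> Heidi -> Bob: max(5, 15, 12) = 15
Eve -> Ivan -> Heidi -> Bob: max(20, 25, 12) = 25
Eve -> Judy -> Heidi -> Ivan -> Bob: max(5, 15, 25, 15) = 25
Eve -> Ivan -> Bob: max(20, 15) = 20
Eve -> Heidi -> Ivan -> Bob: max(20, 25, 15) = 25
Best route has worst link 15.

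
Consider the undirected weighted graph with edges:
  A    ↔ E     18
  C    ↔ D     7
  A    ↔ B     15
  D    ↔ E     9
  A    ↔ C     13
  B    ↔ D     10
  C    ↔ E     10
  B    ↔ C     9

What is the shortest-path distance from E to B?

19

Comparing a few candidate routes:
E→C→B: 10 + 9 = 19
E→D→B: 9 + 10 = 19
E→D→C→B: 9 + 7 + 9 = 25
The minimum is 19.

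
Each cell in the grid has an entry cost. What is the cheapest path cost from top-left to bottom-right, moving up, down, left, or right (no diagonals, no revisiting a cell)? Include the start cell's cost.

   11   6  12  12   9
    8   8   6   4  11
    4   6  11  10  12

Best path: (0,0) (0,1) (1,1) (1,2) (1,3) (2,3) (2,4)
Cost: 11 + 6 + 8 + 6 + 4 + 10 + 12 = 57

57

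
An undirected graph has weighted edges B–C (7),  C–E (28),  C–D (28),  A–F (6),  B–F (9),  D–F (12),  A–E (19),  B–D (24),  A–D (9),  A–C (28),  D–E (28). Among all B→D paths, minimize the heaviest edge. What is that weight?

Some routes from B to D:
B - F - D: max(9, 12) = 12
B - F - A - C - D: max(9, 6, 28, 28) = 28
B - F - A - C - E - D: max(9, 6, 28, 28, 28) = 28
B - F - A - E - D: max(9, 6, 19, 28) = 28
B - F - A - D: max(9, 6, 9) = 9
B - D: max(24) = 24
The minimum achievable maximum is 9.

9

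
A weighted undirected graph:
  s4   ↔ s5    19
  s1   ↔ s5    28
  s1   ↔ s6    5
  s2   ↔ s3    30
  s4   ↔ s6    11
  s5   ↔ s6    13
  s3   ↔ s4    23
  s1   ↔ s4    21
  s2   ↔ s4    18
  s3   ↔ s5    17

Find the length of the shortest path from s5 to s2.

Comparing a few candidate routes:
s5 → s4 → s2: 19 + 18 = 37
s5 → s3 → s4 → s2: 17 + 23 + 18 = 58
s5 → s6 → s1 → s4 → s2: 13 + 5 + 21 + 18 = 57
s5 → s1 → s6 → s4 → s2: 28 + 5 + 11 + 18 = 62
s5 → s3 → s2: 17 + 30 = 47
s5 → s6 → s4 → s2: 13 + 11 + 18 = 42
The minimum is 37.

37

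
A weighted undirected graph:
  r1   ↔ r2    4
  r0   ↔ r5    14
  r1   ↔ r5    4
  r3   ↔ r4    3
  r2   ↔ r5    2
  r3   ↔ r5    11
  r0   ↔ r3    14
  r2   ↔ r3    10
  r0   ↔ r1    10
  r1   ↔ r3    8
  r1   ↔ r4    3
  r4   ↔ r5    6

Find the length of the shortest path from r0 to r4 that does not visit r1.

17

Comparing a few candidate routes:
r0-r5-r4: 14 + 6 = 20
r0-r5-r2-r3-r4: 14 + 2 + 10 + 3 = 29
r0-r3-r4: 14 + 3 = 17
r0-r5-r3-r4: 14 + 11 + 3 = 28
Shortest: 17.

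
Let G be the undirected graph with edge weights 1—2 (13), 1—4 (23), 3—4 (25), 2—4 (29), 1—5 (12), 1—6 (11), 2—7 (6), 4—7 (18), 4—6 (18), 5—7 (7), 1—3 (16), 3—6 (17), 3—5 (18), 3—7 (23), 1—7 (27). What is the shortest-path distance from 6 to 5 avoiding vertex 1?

35

Comparing a few candidate routes:
6-3-5: 17 + 18 = 35
6-4-7-5: 18 + 18 + 7 = 43
6-4-3-5: 18 + 25 + 18 = 61
6-4-2-7-5: 18 + 29 + 6 + 7 = 60
6-3-7-5: 17 + 23 + 7 = 47
Shortest: 35.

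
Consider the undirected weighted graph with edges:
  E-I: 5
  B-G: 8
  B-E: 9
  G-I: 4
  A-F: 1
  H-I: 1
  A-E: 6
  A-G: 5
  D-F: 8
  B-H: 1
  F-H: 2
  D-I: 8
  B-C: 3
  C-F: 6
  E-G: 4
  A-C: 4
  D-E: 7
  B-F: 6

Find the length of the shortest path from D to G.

Comparing a few candidate routes:
D - F - A - G: 8 + 1 + 5 = 14
D - I - G: 8 + 4 = 12
D - F - H - I - G: 8 + 2 + 1 + 4 = 15
D - E - I - G: 7 + 5 + 4 = 16
D - E - G: 7 + 4 = 11
Best route has total 11.

11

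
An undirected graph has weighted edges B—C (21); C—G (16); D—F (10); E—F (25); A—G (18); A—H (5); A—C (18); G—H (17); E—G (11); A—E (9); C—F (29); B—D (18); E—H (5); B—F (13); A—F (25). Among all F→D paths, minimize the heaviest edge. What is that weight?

Comparing a few candidate routes:
F → B → D: max(13, 18) = 18
F → D: max(10) = 10
F → A → H → E → G → C → B → D: max(25, 5, 5, 11, 16, 21, 18) = 25
F → A → H → G → C → B → D: max(25, 5, 17, 16, 21, 18) = 25
The minimum achievable maximum is 10.

10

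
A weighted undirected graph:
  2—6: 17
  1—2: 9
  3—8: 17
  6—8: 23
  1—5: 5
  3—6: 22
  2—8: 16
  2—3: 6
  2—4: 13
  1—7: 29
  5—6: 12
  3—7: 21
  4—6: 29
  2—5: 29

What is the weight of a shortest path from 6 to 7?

43

A few of the 6→7 routes:
6 - 5 - 1 - 2 - 3 - 7: 12 + 5 + 9 + 6 + 21 = 53
6 - 3 - 7: 22 + 21 = 43
6 - 8 - 3 - 7: 23 + 17 + 21 = 61
6 - 2 - 3 - 7: 17 + 6 + 21 = 44
6 - 2 - 1 - 7: 17 + 9 + 29 = 55
6 - 5 - 1 - 7: 12 + 5 + 29 = 46
The minimum is 43.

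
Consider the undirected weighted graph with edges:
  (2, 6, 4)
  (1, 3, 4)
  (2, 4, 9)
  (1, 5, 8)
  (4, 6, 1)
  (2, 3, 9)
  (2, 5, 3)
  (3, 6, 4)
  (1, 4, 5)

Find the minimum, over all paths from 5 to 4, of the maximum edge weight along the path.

A few of the 5→4 routes:
5→1→4: max(8, 5) = 8
5→1→3→2→4: max(8, 4, 9, 9) = 9
5→2→6→4: max(3, 4, 1) = 4
5→2→6→3→1→4: max(3, 4, 4, 4, 5) = 5
5→1→3→6→4: max(8, 4, 4, 1) = 8
5→1→3→2→6→4: max(8, 4, 9, 4, 1) = 9
Best route has worst link 4.

4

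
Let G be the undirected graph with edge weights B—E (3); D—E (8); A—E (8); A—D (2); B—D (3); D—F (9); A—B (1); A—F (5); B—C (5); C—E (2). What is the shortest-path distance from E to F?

9

Comparing a few candidate routes:
E -> A -> F: 8 + 5 = 13
E -> B -> D -> A -> F: 3 + 3 + 2 + 5 = 13
E -> B -> A -> F: 3 + 1 + 5 = 9
E -> C -> B -> A -> F: 2 + 5 + 1 + 5 = 13
E -> B -> A -> D -> F: 3 + 1 + 2 + 9 = 15
E -> D -> A -> F: 8 + 2 + 5 = 15
The minimum is 9.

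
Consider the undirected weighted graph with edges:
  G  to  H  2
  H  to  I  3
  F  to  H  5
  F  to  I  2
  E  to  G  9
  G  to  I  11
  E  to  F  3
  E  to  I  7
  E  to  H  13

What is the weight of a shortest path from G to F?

7

A few of the G→F routes:
G→H→I→F: 2 + 3 + 2 = 7
G→I→F: 11 + 2 = 13
G→E→F: 9 + 3 = 12
G→H→F: 2 + 5 = 7
Best route has total 7.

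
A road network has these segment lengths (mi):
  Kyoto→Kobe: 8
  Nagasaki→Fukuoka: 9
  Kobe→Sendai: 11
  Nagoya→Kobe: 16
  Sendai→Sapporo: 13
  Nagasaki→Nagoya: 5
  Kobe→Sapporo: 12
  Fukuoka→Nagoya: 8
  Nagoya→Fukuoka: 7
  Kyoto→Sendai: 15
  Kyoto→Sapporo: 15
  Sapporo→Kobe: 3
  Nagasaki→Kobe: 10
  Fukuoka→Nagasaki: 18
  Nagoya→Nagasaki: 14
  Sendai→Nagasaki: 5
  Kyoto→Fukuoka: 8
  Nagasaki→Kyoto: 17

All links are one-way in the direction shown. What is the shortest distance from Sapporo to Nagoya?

Routes from Sapporo to Nagoya:
Sapporo→Kobe→Sendai→Nagasaki→Kyoto→Fukuoka→Nagoya: 3 + 11 + 5 + 17 + 8 + 8 = 52
Sapporo→Kobe→Sendai→Nagasaki→Fukuoka→Nagoya: 3 + 11 + 5 + 9 + 8 = 36
Sapporo→Kobe→Sendai→Nagasaki→Nagoya: 3 + 11 + 5 + 5 = 24
The minimum is 24 mi.

24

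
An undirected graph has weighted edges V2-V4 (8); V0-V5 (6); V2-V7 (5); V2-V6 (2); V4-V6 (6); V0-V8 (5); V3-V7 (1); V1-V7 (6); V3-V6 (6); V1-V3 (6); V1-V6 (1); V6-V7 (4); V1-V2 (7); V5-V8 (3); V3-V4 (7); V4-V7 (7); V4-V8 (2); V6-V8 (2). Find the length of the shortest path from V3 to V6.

5

Some routes from V3 to V6:
V3 -> V6: 6
V3 -> V7 -> V2 -> V6: 1 + 5 + 2 = 8
V3 -> V7 -> V1 -> V6: 1 + 6 + 1 = 8
V3 -> V7 -> V6: 1 + 4 = 5
V3 -> V1 -> V6: 6 + 1 = 7
Shortest: 5.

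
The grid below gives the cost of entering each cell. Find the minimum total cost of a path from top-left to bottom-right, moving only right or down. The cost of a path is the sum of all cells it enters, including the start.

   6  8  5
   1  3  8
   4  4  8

Take [0,0] [1,0] [1,1] [2,1] [2,2] for a total of 6 + 1 + 3 + 4 + 8 = 22.
For comparison, the top-then-right route costs 35.

22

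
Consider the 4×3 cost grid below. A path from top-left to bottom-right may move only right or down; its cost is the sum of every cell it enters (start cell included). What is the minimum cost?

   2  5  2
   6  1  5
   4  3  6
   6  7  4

One optimal route is (0,0)→(0,1)→(1,1)→(2,1)→(2,2)→(3,2).
Its cost is 2 + 5 + 1 + 3 + 6 + 4 = 21.

21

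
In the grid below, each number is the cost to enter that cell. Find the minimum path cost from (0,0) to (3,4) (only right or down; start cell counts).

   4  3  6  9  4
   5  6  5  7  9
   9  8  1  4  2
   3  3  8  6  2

27

Path r0c0 -> r0c1 -> r0c2 -> r1c2 -> r2c2 -> r2c3 -> r2c4 -> r3c4: 4 + 3 + 6 + 5 + 1 + 4 + 2 + 2 = 27.
For comparison, the top-then-right route costs 39.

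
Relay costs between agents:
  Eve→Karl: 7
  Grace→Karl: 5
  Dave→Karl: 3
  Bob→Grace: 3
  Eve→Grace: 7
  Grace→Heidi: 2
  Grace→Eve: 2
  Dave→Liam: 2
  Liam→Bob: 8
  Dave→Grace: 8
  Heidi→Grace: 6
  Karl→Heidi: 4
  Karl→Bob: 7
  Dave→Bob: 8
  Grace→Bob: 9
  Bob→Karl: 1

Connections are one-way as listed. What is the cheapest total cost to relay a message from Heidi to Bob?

Candidate routes:
Heidi→Grace→Bob: 6 + 9 = 15
Heidi→Grace→Eve→Karl→Bob: 6 + 2 + 7 + 7 = 22
Heidi→Grace→Karl→Bob: 6 + 5 + 7 = 18
The minimum is 15.

15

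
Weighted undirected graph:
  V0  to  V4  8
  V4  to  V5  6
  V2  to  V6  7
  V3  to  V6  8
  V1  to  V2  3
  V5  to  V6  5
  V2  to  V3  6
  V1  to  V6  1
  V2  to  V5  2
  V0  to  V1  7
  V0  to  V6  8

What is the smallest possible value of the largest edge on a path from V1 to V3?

A few of the V1→V3 routes:
V1 -> V6 -> V5 -> V2 -> V3: max(1, 5, 2, 6) = 6
V1 -> V2 -> V3: max(3, 6) = 6
V1 -> V0 -> V4 -> V5 -> V6 -> V3: max(7, 8, 6, 5, 8) = 8
V1 -> V0 -> V4 -> V5 -> V2 -> V3: max(7, 8, 6, 2, 6) = 8
V1 -> V6 -> V2 -> V3: max(1, 7, 6) = 7
V1 -> V0 -> V4 -> V5 -> V6 -> V2 -> V3: max(7, 8, 6, 5, 7, 6) = 8
Smallest bottleneck: 6.

6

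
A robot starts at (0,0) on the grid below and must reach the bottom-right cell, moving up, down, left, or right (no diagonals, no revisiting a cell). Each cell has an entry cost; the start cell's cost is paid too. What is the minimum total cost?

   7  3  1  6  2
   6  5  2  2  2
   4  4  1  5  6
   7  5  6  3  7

29

Best path: [0,0] [0,1] [0,2] [1,2] [2,2] [2,3] [3,3] [3,4]
Cost: 7 + 3 + 1 + 2 + 1 + 5 + 3 + 7 = 29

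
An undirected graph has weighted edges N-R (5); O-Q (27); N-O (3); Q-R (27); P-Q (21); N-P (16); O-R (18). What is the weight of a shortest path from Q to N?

30

A few of the Q→N routes:
Q - O - N: 27 + 3 = 30
Q - P - N: 21 + 16 = 37
Q - R - N: 27 + 5 = 32
Q - R - O - N: 27 + 18 + 3 = 48
The minimum is 30.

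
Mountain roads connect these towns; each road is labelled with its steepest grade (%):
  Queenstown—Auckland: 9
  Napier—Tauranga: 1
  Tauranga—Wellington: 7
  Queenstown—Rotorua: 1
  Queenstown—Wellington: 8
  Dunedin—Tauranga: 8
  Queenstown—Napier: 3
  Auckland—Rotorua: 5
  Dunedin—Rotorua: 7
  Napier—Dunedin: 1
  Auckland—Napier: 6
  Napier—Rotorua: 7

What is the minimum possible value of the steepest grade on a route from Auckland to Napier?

5

Comparing a few candidate routes:
Auckland→Napier: max(6) = 6
Auckland→Rotorua→Queenstown→Wellington→Tauranga→Napier: max(5, 1, 8, 7, 1) = 8
Auckland→Rotorua→Dunedin→Napier: max(5, 7, 1) = 7
Auckland→Rotorua→Queenstown→Napier: max(5, 1, 3) = 5
Auckland→Rotorua→Napier: max(5, 7) = 7
The minimum achievable maximum is 5%.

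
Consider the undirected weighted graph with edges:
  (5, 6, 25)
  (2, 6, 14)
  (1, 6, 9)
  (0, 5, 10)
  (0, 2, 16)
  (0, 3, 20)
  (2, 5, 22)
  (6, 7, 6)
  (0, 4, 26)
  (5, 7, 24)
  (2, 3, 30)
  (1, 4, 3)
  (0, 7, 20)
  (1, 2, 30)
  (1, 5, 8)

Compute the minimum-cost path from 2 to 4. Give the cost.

Checking several routes:
2 -> 0 -> 5 -> 1 -> 4: 16 + 10 + 8 + 3 = 37
2 -> 0 -> 4: 16 + 26 = 42
2 -> 5 -> 1 -> 4: 22 + 8 + 3 = 33
2 -> 6 -> 5 -> 1 -> 4: 14 + 25 + 8 + 3 = 50
2 -> 1 -> 4: 30 + 3 = 33
2 -> 6 -> 1 -> 4: 14 + 9 + 3 = 26
Best route has total 26.

26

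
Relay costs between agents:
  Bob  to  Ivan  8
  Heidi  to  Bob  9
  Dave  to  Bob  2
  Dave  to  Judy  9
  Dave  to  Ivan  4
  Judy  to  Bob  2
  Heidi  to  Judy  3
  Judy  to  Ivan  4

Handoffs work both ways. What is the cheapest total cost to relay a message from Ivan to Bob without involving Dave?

6

Routes from Ivan to Bob avoiding Dave:
Ivan -> Judy -> Bob: 4 + 2 = 6
Ivan -> Bob: 8
Ivan -> Judy -> Heidi -> Bob: 4 + 3 + 9 = 16
Shortest: 6.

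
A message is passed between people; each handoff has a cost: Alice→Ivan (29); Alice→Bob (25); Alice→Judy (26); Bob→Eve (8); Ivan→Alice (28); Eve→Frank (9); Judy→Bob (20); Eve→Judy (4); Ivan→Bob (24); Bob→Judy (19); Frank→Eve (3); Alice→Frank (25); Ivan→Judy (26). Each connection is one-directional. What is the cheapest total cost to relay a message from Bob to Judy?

Routes from Bob to Judy:
Bob → Judy: 19
Bob → Eve → Judy: 8 + 4 = 12
Best route has total 12.

12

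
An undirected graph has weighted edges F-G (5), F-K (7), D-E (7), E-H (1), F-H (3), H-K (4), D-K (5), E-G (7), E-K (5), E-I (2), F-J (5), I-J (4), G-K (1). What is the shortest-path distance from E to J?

6

A few of the E→J routes:
E → I → J: 2 + 4 = 6
E → G → F → J: 7 + 5 + 5 = 17
E → H → K → G → F → J: 1 + 4 + 1 + 5 + 5 = 16
E → H → F → J: 1 + 3 + 5 = 9
E → K → H → F → J: 5 + 4 + 3 + 5 = 17
E → K → G → F → J: 5 + 1 + 5 + 5 = 16
The minimum is 6.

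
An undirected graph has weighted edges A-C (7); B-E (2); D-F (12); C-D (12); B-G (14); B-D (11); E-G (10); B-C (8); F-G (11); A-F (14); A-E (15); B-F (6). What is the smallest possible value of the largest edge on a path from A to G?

A few of the A→G routes:
A -> C -> D -> F -> B -> E -> G: max(7, 12, 12, 6, 2, 10) = 12
A -> C -> D -> B -> E -> G: max(7, 12, 11, 2, 10) = 12
A -> C -> B -> E -> G: max(7, 8, 2, 10) = 10
A -> C -> D -> F -> G: max(7, 12, 12, 11) = 12
A -> C -> B -> F -> G: max(7, 8, 6, 11) = 11
Best route has worst link 10.

10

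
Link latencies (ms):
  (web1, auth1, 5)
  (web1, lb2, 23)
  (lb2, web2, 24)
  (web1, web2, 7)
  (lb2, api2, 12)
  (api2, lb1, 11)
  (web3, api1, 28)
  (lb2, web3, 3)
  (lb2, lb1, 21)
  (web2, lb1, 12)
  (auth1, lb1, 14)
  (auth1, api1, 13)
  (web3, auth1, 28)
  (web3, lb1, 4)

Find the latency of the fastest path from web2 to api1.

25

Some routes from web2 to api1:
web2 → lb1 → web3 → api1: 12 + 4 + 28 = 44
web2 → lb1 → auth1 → api1: 12 + 14 + 13 = 39
web2 → web1 → auth1 → api1: 7 + 5 + 13 = 25
web2 → lb1 → web3 → auth1 → api1: 12 + 4 + 28 + 13 = 57
web2 → lb2 → web3 → api1: 24 + 3 + 28 = 55
Shortest: 25 ms.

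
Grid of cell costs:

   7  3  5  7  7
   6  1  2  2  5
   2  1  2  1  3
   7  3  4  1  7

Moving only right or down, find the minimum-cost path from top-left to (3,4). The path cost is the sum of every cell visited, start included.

23

Best path: r0c0 -> r0c1 -> r1c1 -> r2c1 -> r2c2 -> r2c3 -> r3c3 -> r3c4
Cost: 7 + 3 + 1 + 1 + 2 + 1 + 1 + 7 = 23
(Top row then right column would cost 44.)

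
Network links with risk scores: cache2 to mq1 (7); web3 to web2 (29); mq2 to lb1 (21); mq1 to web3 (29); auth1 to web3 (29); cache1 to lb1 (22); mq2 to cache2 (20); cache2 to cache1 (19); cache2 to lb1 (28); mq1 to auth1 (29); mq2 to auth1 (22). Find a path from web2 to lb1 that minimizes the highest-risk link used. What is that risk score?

29

Checking several routes:
web2-web3-auth1-mq1-cache2-cache1-lb1: max(29, 29, 29, 7, 19, 22) = 29
web2-web3-auth1-mq2-cache2-cache1-lb1: max(29, 29, 22, 20, 19, 22) = 29
web2-web3-auth1-mq2-lb1: max(29, 29, 22, 21) = 29
web2-web3-auth1-mq2-cache2-lb1: max(29, 29, 22, 20, 28) = 29
The minimum achievable maximum is 29.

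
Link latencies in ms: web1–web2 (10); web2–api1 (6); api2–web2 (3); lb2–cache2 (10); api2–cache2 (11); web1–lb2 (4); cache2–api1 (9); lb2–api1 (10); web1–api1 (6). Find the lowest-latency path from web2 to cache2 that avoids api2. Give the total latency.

Some routes from web2 to cache2 avoiding api2:
web2 - web1 - lb2 - cache2: 10 + 4 + 10 = 24
web2 - web1 - api1 - cache2: 10 + 6 + 9 = 25
web2 - api1 - cache2: 6 + 9 = 15
web2 - api1 - web1 - lb2 - cache2: 6 + 6 + 4 + 10 = 26
Shortest: 15 ms.

15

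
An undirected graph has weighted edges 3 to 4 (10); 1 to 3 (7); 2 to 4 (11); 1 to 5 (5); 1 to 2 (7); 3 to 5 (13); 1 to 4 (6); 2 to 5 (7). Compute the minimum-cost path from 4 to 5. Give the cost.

11

Some routes from 4 to 5:
4→1→2→5: 6 + 7 + 7 = 20
4→3→1→5: 10 + 7 + 5 = 22
4→1→5: 6 + 5 = 11
4→2→1→5: 11 + 7 + 5 = 23
4→3→5: 10 + 13 = 23
4→2→5: 11 + 7 = 18
Shortest: 11.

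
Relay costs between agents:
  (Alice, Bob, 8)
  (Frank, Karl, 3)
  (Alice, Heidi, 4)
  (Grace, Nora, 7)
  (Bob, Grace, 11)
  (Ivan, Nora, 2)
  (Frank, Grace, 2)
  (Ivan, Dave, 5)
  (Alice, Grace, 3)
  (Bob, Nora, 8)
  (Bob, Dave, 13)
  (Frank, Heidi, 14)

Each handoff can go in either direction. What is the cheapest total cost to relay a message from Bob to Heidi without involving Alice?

27

Paths from Bob to Heidi avoiding Alice:
Bob → Nora → Grace → Frank → Heidi: 8 + 7 + 2 + 14 = 31
Bob → Grace → Frank → Heidi: 11 + 2 + 14 = 27
Bob → Dave → Ivan → Nora → Grace → Frank → Heidi: 13 + 5 + 2 + 7 + 2 + 14 = 43
Shortest: 27.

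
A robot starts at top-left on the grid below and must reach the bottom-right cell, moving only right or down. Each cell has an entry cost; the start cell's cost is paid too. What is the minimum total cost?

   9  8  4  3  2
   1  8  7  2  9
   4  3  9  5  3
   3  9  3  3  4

Cheapest: [0,0]→[1,0]→[2,0]→[2,1]→[2,2]→[3,2]→[3,3]→[3,4]
  9 + 1 + 4 + 3 + 9 + 3 + 3 + 4 = 36
For comparison, the top-then-right route costs 42.

36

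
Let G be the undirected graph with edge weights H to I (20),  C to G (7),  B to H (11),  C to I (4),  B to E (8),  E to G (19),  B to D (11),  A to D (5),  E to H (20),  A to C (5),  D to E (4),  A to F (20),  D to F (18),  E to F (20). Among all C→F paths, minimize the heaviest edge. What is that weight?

18

Comparing a few candidate routes:
C→G→E→B→D→F: max(7, 19, 8, 11, 18) = 19
C→G→E→D→F: max(7, 19, 4, 18) = 19
C→A→D→F: max(5, 5, 18) = 18
C→G→E→B→D→A→F: max(7, 19, 8, 11, 5, 20) = 20
Best route has worst link 18.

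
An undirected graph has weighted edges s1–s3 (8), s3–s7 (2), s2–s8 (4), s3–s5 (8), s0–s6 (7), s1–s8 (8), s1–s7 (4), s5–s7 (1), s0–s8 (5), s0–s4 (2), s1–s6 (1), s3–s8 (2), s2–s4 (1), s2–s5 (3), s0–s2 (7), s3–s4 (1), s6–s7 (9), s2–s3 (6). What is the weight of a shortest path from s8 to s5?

5

A few of the s8→s5 routes:
s8→s2→s5: 4 + 3 = 7
s8→s2→s4→s3→s7→s5: 4 + 1 + 1 + 2 + 1 = 9
s8→s3→s7→s5: 2 + 2 + 1 = 5
s8→s3→s2→s5: 2 + 6 + 3 = 11
s8→s3→s5: 2 + 8 = 10
s8→s3→s4→s2→s5: 2 + 1 + 1 + 3 = 7
Best route has total 5.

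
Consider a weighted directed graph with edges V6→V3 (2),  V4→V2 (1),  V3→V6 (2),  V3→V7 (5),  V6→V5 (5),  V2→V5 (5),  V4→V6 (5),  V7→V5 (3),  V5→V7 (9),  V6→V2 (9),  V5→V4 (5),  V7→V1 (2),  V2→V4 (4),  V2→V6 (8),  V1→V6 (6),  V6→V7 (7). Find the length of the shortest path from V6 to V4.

10

Some routes from V6 to V4:
V6→V5→V4: 5 + 5 = 10
V6→V3→V7→V5→V4: 2 + 5 + 3 + 5 = 15
V6→V7→V5→V4: 7 + 3 + 5 = 15
V6→V2→V4: 9 + 4 = 13
The minimum is 10.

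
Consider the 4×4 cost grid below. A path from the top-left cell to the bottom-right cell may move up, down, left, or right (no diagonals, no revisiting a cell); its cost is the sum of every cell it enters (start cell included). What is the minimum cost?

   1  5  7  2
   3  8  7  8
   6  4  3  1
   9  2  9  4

One optimal route is r0c0→r1c0→r2c0→r2c1→r2c2→r2c3→r3c3.
Its cost is 1 + 3 + 6 + 4 + 3 + 1 + 4 = 22.

22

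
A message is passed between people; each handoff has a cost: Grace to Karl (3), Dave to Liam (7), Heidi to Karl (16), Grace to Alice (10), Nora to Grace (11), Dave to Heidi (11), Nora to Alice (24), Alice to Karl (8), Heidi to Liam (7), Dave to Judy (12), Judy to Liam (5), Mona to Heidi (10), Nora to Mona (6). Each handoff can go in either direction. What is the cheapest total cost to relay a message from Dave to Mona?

21

Checking several routes:
Dave-Judy-Liam-Heidi-Karl-Grace-Nora-Mona: 12 + 5 + 7 + 16 + 3 + 11 + 6 = 60
Dave-Liam-Heidi-Mona: 7 + 7 + 10 = 24
Dave-Liam-Heidi-Karl-Grace-Nora-Mona: 7 + 7 + 16 + 3 + 11 + 6 = 50
Dave-Judy-Liam-Heidi-Mona: 12 + 5 + 7 + 10 = 34
Dave-Heidi-Mona: 11 + 10 = 21
Dave-Heidi-Karl-Grace-Nora-Mona: 11 + 16 + 3 + 11 + 6 = 47
The minimum is 21.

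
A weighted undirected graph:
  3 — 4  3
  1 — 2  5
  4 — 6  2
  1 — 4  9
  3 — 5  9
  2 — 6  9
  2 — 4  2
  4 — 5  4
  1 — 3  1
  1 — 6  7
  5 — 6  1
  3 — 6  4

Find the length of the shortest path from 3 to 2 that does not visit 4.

6

Candidate routes:
3→1→2: 1 + 5 = 6
3→5→6→1→2: 9 + 1 + 7 + 5 = 22
3→6→1→2: 4 + 7 + 5 = 16
3→1→6→2: 1 + 7 + 9 = 17
3→6→2: 4 + 9 = 13
3→5→6→2: 9 + 1 + 9 = 19
Shortest: 6.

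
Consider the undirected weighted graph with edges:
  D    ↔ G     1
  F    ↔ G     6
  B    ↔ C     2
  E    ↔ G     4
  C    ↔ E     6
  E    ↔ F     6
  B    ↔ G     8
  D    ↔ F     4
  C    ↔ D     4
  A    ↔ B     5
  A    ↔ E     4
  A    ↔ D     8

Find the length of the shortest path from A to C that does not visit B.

10

Checking several routes:
A → E → F → D → C: 4 + 6 + 4 + 4 = 18
A → E → G → D → C: 4 + 4 + 1 + 4 = 13
A → E → F → G → D → C: 4 + 6 + 6 + 1 + 4 = 21
A → D → G → E → C: 8 + 1 + 4 + 6 = 19
A → E → C: 4 + 6 = 10
A → D → C: 8 + 4 = 12
The minimum is 10.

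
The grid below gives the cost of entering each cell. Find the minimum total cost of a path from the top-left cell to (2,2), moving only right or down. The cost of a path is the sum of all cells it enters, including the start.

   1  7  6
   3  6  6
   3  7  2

Path (0,0) (1,0) (2,0) (2,1) (2,2): 1 + 3 + 3 + 7 + 2 = 16.
(Top row then right column would cost 22.)

16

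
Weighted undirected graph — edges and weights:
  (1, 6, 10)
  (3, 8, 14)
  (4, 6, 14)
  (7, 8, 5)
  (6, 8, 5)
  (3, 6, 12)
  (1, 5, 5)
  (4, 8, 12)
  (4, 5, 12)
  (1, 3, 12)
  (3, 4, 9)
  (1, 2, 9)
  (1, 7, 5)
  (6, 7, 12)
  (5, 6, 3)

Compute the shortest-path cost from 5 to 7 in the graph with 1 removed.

13

Comparing a few candidate routes:
5→6→3→8→7: 3 + 12 + 14 + 5 = 34
5→6→4→8→7: 3 + 14 + 12 + 5 = 34
5→6→7: 3 + 12 = 15
5→4→8→7: 12 + 12 + 5 = 29
5→6→8→7: 3 + 5 + 5 = 13
5→4→6→8→7: 12 + 14 + 5 + 5 = 36
Shortest: 13.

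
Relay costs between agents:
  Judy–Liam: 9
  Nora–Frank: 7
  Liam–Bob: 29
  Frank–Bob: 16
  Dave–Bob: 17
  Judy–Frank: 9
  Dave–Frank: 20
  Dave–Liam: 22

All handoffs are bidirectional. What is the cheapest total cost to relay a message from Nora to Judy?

Paths from Nora to Judy:
Nora -> Frank -> Dave -> Bob -> Liam -> Judy: 7 + 20 + 17 + 29 + 9 = 82
Nora -> Frank -> Bob -> Liam -> Judy: 7 + 16 + 29 + 9 = 61
Nora -> Frank -> Judy: 7 + 9 = 16
Nora -> Frank -> Dave -> Liam -> Judy: 7 + 20 + 22 + 9 = 58
Nora -> Frank -> Bob -> Dave -> Liam -> Judy: 7 + 16 + 17 + 22 + 9 = 71
Best route has total 16.

16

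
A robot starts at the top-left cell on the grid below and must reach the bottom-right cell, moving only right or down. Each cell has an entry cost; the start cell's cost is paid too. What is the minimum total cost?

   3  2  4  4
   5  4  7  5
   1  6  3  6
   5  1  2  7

24

Take [0,0]→[1,0]→[2,0]→[3,0]→[3,1]→[3,2]→[3,3] for a total of 3 + 5 + 1 + 5 + 1 + 2 + 7 = 24.
For comparison, the top-then-right route costs 31.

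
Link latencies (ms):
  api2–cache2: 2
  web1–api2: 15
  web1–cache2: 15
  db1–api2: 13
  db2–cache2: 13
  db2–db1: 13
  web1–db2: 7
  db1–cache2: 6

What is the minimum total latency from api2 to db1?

Checking several routes:
api2 -> cache2 -> db2 -> db1: 2 + 13 + 13 = 28
api2 -> cache2 -> db1: 2 + 6 = 8
api2 -> db1: 13
Best route has total 8 ms.

8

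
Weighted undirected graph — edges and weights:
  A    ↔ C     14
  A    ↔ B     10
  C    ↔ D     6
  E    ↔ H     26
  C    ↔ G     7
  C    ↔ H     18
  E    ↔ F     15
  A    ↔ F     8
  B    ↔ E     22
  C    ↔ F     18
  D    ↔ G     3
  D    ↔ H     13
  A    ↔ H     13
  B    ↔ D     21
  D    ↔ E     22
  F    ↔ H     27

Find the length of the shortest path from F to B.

Checking several routes:
F → A → B: 8 + 10 = 18
F → C → D → B: 18 + 6 + 21 = 45
F → C → A → B: 18 + 14 + 10 = 42
F → E → B: 15 + 22 = 37
Best route has total 18.

18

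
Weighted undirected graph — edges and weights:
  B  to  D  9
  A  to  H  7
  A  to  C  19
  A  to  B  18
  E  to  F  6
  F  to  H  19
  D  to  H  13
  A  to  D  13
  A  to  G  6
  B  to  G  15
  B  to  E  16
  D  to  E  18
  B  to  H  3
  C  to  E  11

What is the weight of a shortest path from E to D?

Checking several routes:
E -> F -> H -> B -> D: 6 + 19 + 3 + 9 = 37
E -> D: 18
E -> B -> H -> D: 16 + 3 + 13 = 32
E -> B -> D: 16 + 9 = 25
Best route has total 18.

18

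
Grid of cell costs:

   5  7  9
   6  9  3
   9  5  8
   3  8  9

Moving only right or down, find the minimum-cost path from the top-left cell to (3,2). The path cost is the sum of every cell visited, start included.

40

Path r0c0 -> r1c0 -> r1c1 -> r1c2 -> r2c2 -> r3c2: 5 + 6 + 9 + 3 + 8 + 9 = 40.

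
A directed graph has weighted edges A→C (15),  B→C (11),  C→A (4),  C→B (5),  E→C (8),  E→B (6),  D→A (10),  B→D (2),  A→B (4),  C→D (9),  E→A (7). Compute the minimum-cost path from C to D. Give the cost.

Routes from C to D:
C → D: 9
C → B → D: 5 + 2 = 7
C → A → B → D: 4 + 4 + 2 = 10
Shortest: 7.

7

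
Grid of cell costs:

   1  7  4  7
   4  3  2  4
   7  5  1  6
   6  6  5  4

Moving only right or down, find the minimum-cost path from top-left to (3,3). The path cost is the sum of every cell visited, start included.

20

Cheapest: r0c0→r1c0→r1c1→r1c2→r2c2→r3c2→r3c3
  1 + 4 + 3 + 2 + 1 + 5 + 4 = 20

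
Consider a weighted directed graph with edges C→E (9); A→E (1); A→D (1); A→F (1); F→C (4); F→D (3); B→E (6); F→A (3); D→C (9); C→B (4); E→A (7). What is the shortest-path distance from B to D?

14

Candidate routes:
B - E - A - D: 6 + 7 + 1 = 14
B - E - A - F - D: 6 + 7 + 1 + 3 = 17
Shortest: 14.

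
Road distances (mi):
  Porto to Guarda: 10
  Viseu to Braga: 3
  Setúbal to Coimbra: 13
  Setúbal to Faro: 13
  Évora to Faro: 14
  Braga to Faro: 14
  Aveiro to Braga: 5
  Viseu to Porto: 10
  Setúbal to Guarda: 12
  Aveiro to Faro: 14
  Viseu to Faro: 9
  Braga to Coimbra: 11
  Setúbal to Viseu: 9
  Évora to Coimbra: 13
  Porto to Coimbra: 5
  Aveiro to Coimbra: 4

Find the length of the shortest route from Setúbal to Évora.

Checking several routes:
Setúbal→Viseu→Braga→Aveiro→Coimbra→Évora: 9 + 3 + 5 + 4 + 13 = 34
Setúbal→Coimbra→Évora: 13 + 13 = 26
Setúbal→Viseu→Braga→Coimbra→Évora: 9 + 3 + 11 + 13 = 36
Setúbal→Faro→Évora: 13 + 14 = 27
Setúbal→Viseu→Porto→Coimbra→Évora: 9 + 10 + 5 + 13 = 37
Setúbal→Viseu→Faro→Évora: 9 + 9 + 14 = 32
The minimum is 26 mi.

26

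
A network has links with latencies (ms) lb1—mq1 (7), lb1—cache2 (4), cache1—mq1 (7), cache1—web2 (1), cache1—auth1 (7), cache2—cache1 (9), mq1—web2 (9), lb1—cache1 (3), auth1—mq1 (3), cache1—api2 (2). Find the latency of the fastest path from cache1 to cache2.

7

Candidate routes:
cache1 - web2 - mq1 - lb1 - cache2: 1 + 9 + 7 + 4 = 21
cache1 - cache2: 9
cache1 - lb1 - cache2: 3 + 4 = 7
cache1 - auth1 - mq1 - lb1 - cache2: 7 + 3 + 7 + 4 = 21
cache1 - mq1 - lb1 - cache2: 7 + 7 + 4 = 18
Shortest: 7 ms.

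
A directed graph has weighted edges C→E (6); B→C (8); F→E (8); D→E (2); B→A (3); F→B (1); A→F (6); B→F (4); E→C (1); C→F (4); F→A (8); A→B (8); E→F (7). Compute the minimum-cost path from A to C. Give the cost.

15

Candidate routes:
A -> F -> B -> C: 6 + 1 + 8 = 15
A -> B -> F -> E -> C: 8 + 4 + 8 + 1 = 21
A -> B -> C: 8 + 8 = 16
A -> F -> E -> C: 6 + 8 + 1 = 15
The minimum is 15.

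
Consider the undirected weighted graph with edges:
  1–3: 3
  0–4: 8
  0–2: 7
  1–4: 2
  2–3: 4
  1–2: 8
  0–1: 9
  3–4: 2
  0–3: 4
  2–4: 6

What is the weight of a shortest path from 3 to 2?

Some routes from 3 to 2:
3 → 2: 4
3 → 4 → 2: 2 + 6 = 8
3 → 0 → 2: 4 + 7 = 11
3 → 1 → 2: 3 + 8 = 11
Shortest: 4.

4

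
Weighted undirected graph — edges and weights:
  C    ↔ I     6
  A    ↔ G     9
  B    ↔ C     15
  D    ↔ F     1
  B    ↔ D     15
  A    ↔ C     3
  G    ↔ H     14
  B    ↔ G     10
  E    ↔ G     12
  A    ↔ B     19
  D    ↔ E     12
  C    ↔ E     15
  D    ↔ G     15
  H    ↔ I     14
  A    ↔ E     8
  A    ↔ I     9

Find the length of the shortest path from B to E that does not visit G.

Some routes from B to E avoiding G:
B-C-A-E: 15 + 3 + 8 = 26
B-D-E: 15 + 12 = 27
B-A-E: 19 + 8 = 27
Best route has total 26.

26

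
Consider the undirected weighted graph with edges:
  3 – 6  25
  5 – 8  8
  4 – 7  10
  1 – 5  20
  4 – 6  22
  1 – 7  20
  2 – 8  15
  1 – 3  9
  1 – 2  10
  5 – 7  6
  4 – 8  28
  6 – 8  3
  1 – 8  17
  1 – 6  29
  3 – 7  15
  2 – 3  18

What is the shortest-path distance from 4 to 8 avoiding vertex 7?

25

Checking several routes:
4 -> 8: 28
4 -> 6 -> 1 -> 5 -> 8: 22 + 29 + 20 + 8 = 79
4 -> 6 -> 8: 22 + 3 = 25
4 -> 6 -> 3 -> 1 -> 8: 22 + 25 + 9 + 17 = 73
4 -> 6 -> 1 -> 2 -> 8: 22 + 29 + 10 + 15 = 76
4 -> 6 -> 1 -> 8: 22 + 29 + 17 = 68
Shortest: 25.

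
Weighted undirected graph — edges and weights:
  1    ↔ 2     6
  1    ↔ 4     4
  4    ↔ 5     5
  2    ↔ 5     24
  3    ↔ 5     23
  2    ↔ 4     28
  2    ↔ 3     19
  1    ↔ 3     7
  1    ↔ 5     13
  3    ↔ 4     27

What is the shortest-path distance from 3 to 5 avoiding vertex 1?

23

Comparing a few candidate routes:
3 - 2 - 5: 19 + 24 = 43
3 - 2 - 4 - 5: 19 + 28 + 5 = 52
3 - 4 - 5: 27 + 5 = 32
3 - 5: 23
The minimum is 23.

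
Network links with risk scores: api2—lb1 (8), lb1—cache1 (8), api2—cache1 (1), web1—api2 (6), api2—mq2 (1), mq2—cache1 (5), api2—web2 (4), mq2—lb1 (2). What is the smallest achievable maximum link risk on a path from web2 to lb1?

4

Paths from web2 to lb1:
web2 - api2 - cache1 - lb1: max(4, 1, 8) = 8
web2 - api2 - lb1: max(4, 8) = 8
web2 - api2 - mq2 - lb1: max(4, 1, 2) = 4
web2 - api2 - mq2 - cache1 - lb1: max(4, 1, 5, 8) = 8
web2 - api2 - cache1 - mq2 - lb1: max(4, 1, 5, 2) = 5
Smallest bottleneck: 4.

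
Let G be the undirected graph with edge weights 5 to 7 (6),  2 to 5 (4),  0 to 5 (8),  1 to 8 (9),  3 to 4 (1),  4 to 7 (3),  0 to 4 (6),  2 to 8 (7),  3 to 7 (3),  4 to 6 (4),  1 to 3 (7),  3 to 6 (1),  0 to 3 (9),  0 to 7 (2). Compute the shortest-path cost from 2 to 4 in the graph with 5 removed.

Paths from 2 to 4 avoiding 5:
2-8-1-3-4: 7 + 9 + 7 + 1 = 24
2-8-1-3-6-4: 7 + 9 + 7 + 1 + 4 = 28
2-8-1-3-7-4: 7 + 9 + 7 + 3 + 3 = 29
2-8-1-3-7-0-4: 7 + 9 + 7 + 3 + 2 + 6 = 34
2-8-1-3-0-7-4: 7 + 9 + 7 + 9 + 2 + 3 = 37
2-8-1-3-0-4: 7 + 9 + 7 + 9 + 6 = 38
Best route has total 24.

24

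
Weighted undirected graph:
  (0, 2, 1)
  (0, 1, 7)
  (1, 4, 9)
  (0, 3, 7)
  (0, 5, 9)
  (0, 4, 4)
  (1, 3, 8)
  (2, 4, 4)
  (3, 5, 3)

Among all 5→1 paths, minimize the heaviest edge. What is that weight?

Checking several routes:
5-3-0-4-1: max(3, 7, 4, 9) = 9
5-3-1: max(3, 8) = 8
5-3-0-1: max(3, 7, 7) = 7
The minimum achievable maximum is 7.

7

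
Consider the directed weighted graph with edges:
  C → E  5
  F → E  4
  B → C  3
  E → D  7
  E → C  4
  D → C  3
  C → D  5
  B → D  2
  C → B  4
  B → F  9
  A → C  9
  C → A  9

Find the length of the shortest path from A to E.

Candidate routes:
A → C → E: 9 + 5 = 14
A → C → B → F → E: 9 + 4 + 9 + 4 = 26
Shortest: 14.

14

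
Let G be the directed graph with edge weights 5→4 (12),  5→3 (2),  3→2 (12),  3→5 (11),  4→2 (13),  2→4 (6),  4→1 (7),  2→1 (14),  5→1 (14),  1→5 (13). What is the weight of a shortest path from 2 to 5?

Candidate routes:
2→4→1→5: 6 + 7 + 13 = 26
2→1→5: 14 + 13 = 27
Best route has total 26.

26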